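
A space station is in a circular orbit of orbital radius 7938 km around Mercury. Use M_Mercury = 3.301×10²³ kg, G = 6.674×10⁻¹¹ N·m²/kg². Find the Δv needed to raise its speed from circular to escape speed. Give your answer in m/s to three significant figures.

Δv ≈ 690 m/s

μ = GM = 6.674×10⁻¹¹ × 3.301×10²³ = 2.203×10¹³ m³/s².
r = 7938 km = 7.938×10⁶ m.
Circular speed v_c = √(μ/r) = 1666 m/s.
Escape speed v_esc = √(2μ/r) = √2 × v_c = 2356 m/s.
Δv = v_esc − v_c = 690.1 m/s.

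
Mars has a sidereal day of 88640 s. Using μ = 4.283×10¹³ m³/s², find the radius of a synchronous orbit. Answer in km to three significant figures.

A synchronous orbit has period T, so by Kepler's third law a = (μT²/4π²)^(1/3).
μT²/4π² = 4.283×10¹³ × (8.864×10⁴)² / 39.48 = 8.524×10²¹ m³.
a = 2.043×10⁷ m = 20428 km.

r_sync ≈ 20400 km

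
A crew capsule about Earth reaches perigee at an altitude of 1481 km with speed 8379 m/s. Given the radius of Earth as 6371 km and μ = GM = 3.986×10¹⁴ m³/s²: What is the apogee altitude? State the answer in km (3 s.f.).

r_p = 6371 + 1481 = 7852.0 km = 7.852×10⁶ m.
Specific energy ε = v²/2 − μ/r = -1.566×10⁷ J/kg, so a = −μ/(2ε) = 1.273×10⁷ m.
The apsides satisfy r_p + r_a = 2a, so the apogee radius is 2a − r_p = 1.760×10⁷ m = 17601 km.
Apogee altitude = 17601 − 6371 = 11230 km.

apogee altitude ≈ 11200 km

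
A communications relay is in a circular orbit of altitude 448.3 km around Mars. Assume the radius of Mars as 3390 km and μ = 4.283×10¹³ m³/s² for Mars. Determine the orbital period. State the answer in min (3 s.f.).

T ≈ 120 min

r = 3390 + 448.3 = 3838.3 km = 3.8383×10⁶ m.
Kepler's third law: T = 2π√(r³/μ) = 2π√((3.838×10⁶)³ / 4.283×10¹³).
r³/μ = 1.320×10⁶ s², so T = 2π × 1.149×10³ = 7.220×10³ s.
Converting: 7.220×10³ s ÷ 60.00 = 120.3 min.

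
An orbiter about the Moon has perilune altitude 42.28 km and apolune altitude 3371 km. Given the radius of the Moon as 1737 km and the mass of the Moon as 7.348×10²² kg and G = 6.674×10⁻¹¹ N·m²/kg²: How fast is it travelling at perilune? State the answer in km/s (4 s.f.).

v ≈ 2.022 km/s

μ = GM = 6.674×10⁻¹¹ × 7.348×10²² = 4.904×10¹² m³/s².
r_p = 1737 + 42.28 = 1779.3 km = 1.7793×10⁶ m.
r_a = 1737 + 3371 = 5108.0 km = 5.1080×10⁶ m.
Semi-major axis a = (r_p + r_a)/2 = 3443.6 km = 3.444×10⁶ m.
Vis-viva: v² = μ(2/r − 1/a) = 4.904×10¹² × (1.124×10⁻⁶ − 2.904×10⁻⁷) = 4.088×10⁶ m²/s².
v = 2022 m/s = 2.022 km/s.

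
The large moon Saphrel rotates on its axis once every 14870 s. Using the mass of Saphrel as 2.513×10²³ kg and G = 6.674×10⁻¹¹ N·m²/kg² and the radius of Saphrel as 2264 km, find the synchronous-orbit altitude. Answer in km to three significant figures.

μ = GM = 6.674×10⁻¹¹ × 2.513×10²³ = 1.677×10¹³ m³/s².
A synchronous orbit has period T, so by Kepler's third law a = (μT²/4π²)^(1/3).
μT²/4π² = 1.677×10¹³ × (1.487×10⁴)² / 39.48 = 9.394×10¹⁹ m³.
a = 4.546×10⁶ m = 4545.8 km.
Altitude h = a − R = 4545.8 − 2264 = 2281.8 km.

h_sync ≈ 2280 km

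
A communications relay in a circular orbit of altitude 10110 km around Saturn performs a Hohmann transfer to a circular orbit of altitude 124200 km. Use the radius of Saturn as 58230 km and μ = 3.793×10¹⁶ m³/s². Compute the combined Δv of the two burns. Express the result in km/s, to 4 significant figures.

Δv_total ≈ 8.632 km/s

r₁ = 58230 + 10110 = 68340 km = 6.8340×10⁷ m.
r₂ = 58230 + 124200 = 182430 km = 1.8243×10⁸ m.
Transfer ellipse a_t = (r₁ + r₂)/2 = 1.254×10⁸ m.
At r₁: circular v_c1 = √(μ/r₁) = 23560 m/s; transfer-perikrone v_p = √[μ(2/r₁ − 1/a_t)] = 28420 m/s.
Δv₁ = v_p − v_c1 = 4858 m/s.
At r₂: circular v_c2 = √(μ/r₂) = 14420 m/s; transfer-apokrone v_a = √[μ(2/r₂ − 1/a_t)] = 10650 m/s.
Δv₂ = v_c2 − v_a = 3774 m/s.
Total Δv = Δv₁ + Δv₂ = 8632 m/s = 8.632 km/s.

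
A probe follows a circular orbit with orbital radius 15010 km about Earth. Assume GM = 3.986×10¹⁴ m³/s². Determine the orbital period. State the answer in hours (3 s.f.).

T ≈ 5.08 hours

r = 15010 km = 1.501×10⁷ m.
Kepler's third law: T = 2π√(r³/μ) = 2π√((1.501×10⁷)³ / 3.986×10¹⁴).
r³/μ = 8.484×10⁶ s², so T = 2π × 2.913×10³ = 1.830×10⁴ s.
Converting: 1.830×10⁴ s ÷ 3600 = 5.084 hours.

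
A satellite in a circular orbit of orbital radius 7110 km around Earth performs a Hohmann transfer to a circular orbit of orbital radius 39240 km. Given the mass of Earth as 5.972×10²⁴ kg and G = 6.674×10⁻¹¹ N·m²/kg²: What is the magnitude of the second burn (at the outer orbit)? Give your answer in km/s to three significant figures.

μ = GM = 6.674×10⁻¹¹ × 5.972×10²⁴ = 3.986×10¹⁴ m³/s².
r₁ = 7110 km = 7.110×10⁶ m.
r₂ = 39240 km = 3.924×10⁷ m.
Transfer ellipse a_t = (r₁ + r₂)/2 = 2.318×10⁷ m.
At r₁: circular v_c1 = √(μ/r₁) = 7487 m/s; transfer-perigee v_p = √[μ(2/r₁ − 1/a_t)] = 9743 m/s.
At r₂: circular v_c2 = √(μ/r₂) = 3187 m/s; transfer-apogee v_a = √[μ(2/r₂ − 1/a_t)] = 1765 m/s.
Δv₂ = v_c2 − v_a = 1422 m/s.
= 1.422 km/s.

Δv ≈ 1.42 km/s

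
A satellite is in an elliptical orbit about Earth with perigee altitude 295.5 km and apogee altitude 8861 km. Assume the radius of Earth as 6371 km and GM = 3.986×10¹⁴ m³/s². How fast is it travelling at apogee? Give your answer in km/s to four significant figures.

r_p = 6371 + 295.5 = 6666.5 km = 6.6665×10⁶ m.
r_a = 6371 + 8861 = 15232 km = 1.5232×10⁷ m.
Semi-major axis a = (r_p + r_a)/2 = 10949 km = 1.095×10⁷ m.
Vis-viva: v² = μ(2/r − 1/a) = 3.986×10¹⁴ × (1.313×10⁻⁷ − 9.133×10⁻⁸) = 1.593×10⁷ m²/s².
v = 3992 m/s = 3.992 km/s.

v ≈ 3.992 km/s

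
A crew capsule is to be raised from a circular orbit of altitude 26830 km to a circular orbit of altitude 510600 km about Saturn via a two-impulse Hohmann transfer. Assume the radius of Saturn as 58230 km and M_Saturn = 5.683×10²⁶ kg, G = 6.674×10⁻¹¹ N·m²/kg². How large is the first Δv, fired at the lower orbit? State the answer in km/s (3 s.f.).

μ = GM = 6.674×10⁻¹¹ × 5.683×10²⁶ = 3.793×10¹⁶ m³/s².
r₁ = 58230 + 26830 = 85060 km = 8.5060×10⁷ m.
r₂ = 58230 + 510600 = 568830 km = 5.6883×10⁸ m.
Transfer ellipse a_t = (r₁ + r₂)/2 = 3.269×10⁸ m.
At r₁: circular v_c1 = √(μ/r₁) = 21120 m/s; transfer-perikrone v_p = √[μ(2/r₁ − 1/a_t)] = 27850 m/s.
Δv₁ = v_p − v_c1 = 6737 m/s.
= 6.737 km/s.

Δv ≈ 6.74 km/s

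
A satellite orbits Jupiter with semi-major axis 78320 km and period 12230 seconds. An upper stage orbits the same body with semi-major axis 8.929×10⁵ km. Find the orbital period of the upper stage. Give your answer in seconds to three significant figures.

Kepler's third law: T² ∝ a³, so T₂ = T₁ (a₂/a₁)^(3/2).
a₂/a₁ = 11.40, (a₂/a₁)^(3/2) = 38.49.
T₂ = 12230 × 38.49 = 4.708×10⁵ seconds.

T₂ ≈ 4.71×10⁵ seconds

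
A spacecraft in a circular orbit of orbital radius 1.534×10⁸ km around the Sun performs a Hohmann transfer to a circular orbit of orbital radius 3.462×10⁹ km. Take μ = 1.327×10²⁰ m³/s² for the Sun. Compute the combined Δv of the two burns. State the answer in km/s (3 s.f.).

r₁ = 1.534×10⁸ km = 1.534×10¹¹ m.
r₂ = 3.462×10⁹ km = 3.462×10¹² m.
Transfer ellipse a_t = (r₁ + r₂)/2 = 1.808×10¹² m.
At r₁: circular v_c1 = √(μ/r₁) = 29410 m/s; transfer-perihelion v_p = √[μ(2/r₁ − 1/a_t)] = 40700 m/s.
Δv₁ = v_p − v_c1 = 11290 m/s.
At r₂: circular v_c2 = √(μ/r₂) = 6191 m/s; transfer-aphelion v_a = √[μ(2/r₂ − 1/a_t)] = 1804 m/s.
Δv₂ = v_c2 − v_a = 4388 m/s.
Total Δv = Δv₁ + Δv₂ = 15680 m/s = 15.68 km/s.

Δv_total ≈ 15.7 km/s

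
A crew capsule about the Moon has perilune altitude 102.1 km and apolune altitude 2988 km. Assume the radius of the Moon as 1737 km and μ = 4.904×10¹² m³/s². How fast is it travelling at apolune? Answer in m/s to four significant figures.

v ≈ 762.6 m/s

r_p = 1737 + 102.1 = 1839.1 km = 1.8391×10⁶ m.
r_a = 1737 + 2988 = 4725.0 km = 4.7250×10⁶ m.
Semi-major axis a = (r_p + r_a)/2 = 3282.1 km = 3.282×10⁶ m.
Vis-viva: v² = μ(2/r − 1/a) = 4.904×10¹² × (4.233×10⁻⁷ − 3.047×10⁻⁷) = 5.816×10⁵ m²/s².
v = 762.6 m/s.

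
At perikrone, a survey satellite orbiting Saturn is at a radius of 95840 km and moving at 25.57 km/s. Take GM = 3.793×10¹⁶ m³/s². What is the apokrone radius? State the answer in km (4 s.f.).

apokrone radius ≈ 4.551×10⁵ km

r_p = 9.584×10⁷ m.
Specific energy ε = v²/2 − μ/r = -6.885×10⁷ J/kg, so a = −μ/(2ε) = 2.754×10⁸ m.
The apsides satisfy r_p + r_a = 2a, so the apokrone radius is 2a − r_p = 4.551×10⁸ m = 4.5506×10⁵ km.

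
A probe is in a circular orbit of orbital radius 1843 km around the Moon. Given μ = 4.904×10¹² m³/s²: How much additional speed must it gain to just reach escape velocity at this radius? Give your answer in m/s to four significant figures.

r = 1843 km = 1.843×10⁶ m.
Circular speed v_c = √(μ/r) = 1631 m/s.
Escape speed v_esc = √(2μ/r) = √2 × v_c = 2307 m/s.
Δv = v_esc − v_c = 675.7 m/s.

Δv ≈ 675.7 m/s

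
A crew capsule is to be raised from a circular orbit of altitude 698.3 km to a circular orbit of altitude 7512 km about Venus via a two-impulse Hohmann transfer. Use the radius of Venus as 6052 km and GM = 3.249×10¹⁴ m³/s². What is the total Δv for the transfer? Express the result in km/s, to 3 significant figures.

r₁ = 6052 + 698.3 = 6750.3 km = 6.7503×10⁶ m.
r₂ = 6052 + 7512 = 13564 km = 1.3564×10⁷ m.
Transfer ellipse a_t = (r₁ + r₂)/2 = 1.016×10⁷ m.
At r₁: circular v_c1 = √(μ/r₁) = 6938 m/s; transfer-periapsis v_p = √[μ(2/r₁ − 1/a_t)] = 8017 m/s.
Δv₁ = v_p − v_c1 = 1080 m/s.
At r₂: circular v_c2 = √(μ/r₂) = 4894 m/s; transfer-apoapsis v_a = √[μ(2/r₂ − 1/a_t)] = 3990 m/s.
Δv₂ = v_c2 − v_a = 904.3 m/s.
Total Δv = Δv₁ + Δv₂ = 1984 m/s = 1.984 km/s.

Δv_total ≈ 1.98 km/s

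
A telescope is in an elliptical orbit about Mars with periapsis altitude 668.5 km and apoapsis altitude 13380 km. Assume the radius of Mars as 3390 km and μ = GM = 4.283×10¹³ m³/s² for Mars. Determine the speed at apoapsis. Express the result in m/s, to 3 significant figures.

r_p = 3390 + 668.5 = 4058.5 km = 4.0585×10⁶ m.
r_a = 3390 + 13380 = 16770 km = 1.6770×10⁷ m.
Semi-major axis a = (r_p + r_a)/2 = 10414 km = 1.041×10⁷ m.
Vis-viva: v² = μ(2/r − 1/a) = 4.283×10¹³ × (1.193×10⁻⁷ − 9.602×10⁻⁸) = 9.953×10⁵ m²/s².
v = 997.6 m/s.

v ≈ 998 m/s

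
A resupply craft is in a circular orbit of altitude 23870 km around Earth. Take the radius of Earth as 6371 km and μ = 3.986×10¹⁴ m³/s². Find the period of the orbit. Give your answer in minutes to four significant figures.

T ≈ 872.3 minutes

r = 6371 + 23870 = 30241 km = 3.0241×10⁷ m.
Kepler's third law: T = 2π√(r³/μ) = 2π√((3.024×10⁷)³ / 3.986×10¹⁴).
r³/μ = 6.938×10⁷ s², so T = 2π × 8.330×10³ = 5.234×10⁴ s.
Converting: 5.234×10⁴ s ÷ 60.00 = 872.3 minutes.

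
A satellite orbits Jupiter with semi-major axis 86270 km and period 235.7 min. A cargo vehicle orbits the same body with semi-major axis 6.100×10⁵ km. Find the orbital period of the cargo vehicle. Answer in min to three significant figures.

Kepler's third law: T² ∝ a³, so T₂ = T₁ (a₂/a₁)^(3/2).
a₂/a₁ = 7.071, (a₂/a₁)^(3/2) = 18.80.
T₂ = 235.7 × 18.80 = 4432 min.

T₂ ≈ 4430 min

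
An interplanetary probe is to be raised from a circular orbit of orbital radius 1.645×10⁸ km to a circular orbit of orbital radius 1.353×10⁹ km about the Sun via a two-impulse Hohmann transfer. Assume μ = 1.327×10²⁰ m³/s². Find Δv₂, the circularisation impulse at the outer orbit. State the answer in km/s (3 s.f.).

Δv ≈ 5.29 km/s

r₁ = 1.645×10⁸ km = 1.645×10¹¹ m.
r₂ = 1.353×10⁹ km = 1.353×10¹² m.
Transfer ellipse a_t = (r₁ + r₂)/2 = 7.588×10¹¹ m.
At r₁: circular v_c1 = √(μ/r₁) = 28400 m/s; transfer-perihelion v_p = √[μ(2/r₁ − 1/a_t)] = 37930 m/s.
At r₂: circular v_c2 = √(μ/r₂) = 9903 m/s; transfer-aphelion v_a = √[μ(2/r₂ − 1/a_t)] = 4611 m/s.
Δv₂ = v_c2 − v_a = 5292 m/s.
= 5.292 km/s.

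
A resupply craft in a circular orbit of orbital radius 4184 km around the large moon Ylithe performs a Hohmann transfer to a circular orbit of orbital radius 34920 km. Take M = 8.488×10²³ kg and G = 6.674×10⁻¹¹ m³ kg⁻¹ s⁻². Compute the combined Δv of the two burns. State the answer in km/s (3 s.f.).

Δv_total ≈ 1.92 km/s

μ = GM = 6.674×10⁻¹¹ × 8.488×10²³ = 5.665×10¹³ m³/s².
r₁ = 4184 km = 4.184×10⁶ m.
r₂ = 34920 km = 3.492×10⁷ m.
Transfer ellipse a_t = (r₁ + r₂)/2 = 1.955×10⁷ m.
At r₁: circular v_c1 = √(μ/r₁) = 3680 m/s; transfer-periapsis v_p = √[μ(2/r₁ − 1/a_t)] = 4917 m/s.
Δv₁ = v_p − v_c1 = 1238 m/s.
At r₂: circular v_c2 = √(μ/r₂) = 1274 m/s; transfer-apoapsis v_a = √[μ(2/r₂ − 1/a_t)] = 589.2 m/s.
Δv₂ = v_c2 − v_a = 684.5 m/s.
Total Δv = Δv₁ + Δv₂ = 1922 m/s = 1.922 km/s.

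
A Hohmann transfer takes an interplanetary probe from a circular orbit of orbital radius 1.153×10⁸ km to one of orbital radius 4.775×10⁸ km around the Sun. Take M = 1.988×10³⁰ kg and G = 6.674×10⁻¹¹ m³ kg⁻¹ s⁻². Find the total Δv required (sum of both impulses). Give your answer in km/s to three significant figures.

Δv_total ≈ 15.4 km/s

μ = GM = 6.674×10⁻¹¹ × 1.988×10³⁰ = 1.327×10²⁰ m³/s².
r₁ = 1.153×10⁸ km = 1.153×10¹¹ m.
r₂ = 4.775×10⁸ km = 4.775×10¹¹ m.
Transfer ellipse a_t = (r₁ + r₂)/2 = 2.964×10¹¹ m.
At r₁: circular v_c1 = √(μ/r₁) = 33920 m/s; transfer-perihelion v_p = √[μ(2/r₁ − 1/a_t)] = 43060 m/s.
Δv₁ = v_p − v_c1 = 9134 m/s.
At r₂: circular v_c2 = √(μ/r₂) = 16670 m/s; transfer-aphelion v_a = √[μ(2/r₂ − 1/a_t)] = 10400 m/s.
Δv₂ = v_c2 − v_a = 6273 m/s.
Total Δv = Δv₁ + Δv₂ = 15410 m/s = 15.41 km/s.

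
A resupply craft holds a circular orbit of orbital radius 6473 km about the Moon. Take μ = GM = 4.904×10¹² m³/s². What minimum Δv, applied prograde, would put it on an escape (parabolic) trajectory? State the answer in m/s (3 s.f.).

Δv ≈ 361 m/s

r = 6473 km = 6.473×10⁶ m.
Circular speed v_c = √(μ/r) = 870.4 m/s.
Escape speed v_esc = √(2μ/r) = √2 × v_c = 1231 m/s.
Δv = v_esc − v_c = 360.5 m/s.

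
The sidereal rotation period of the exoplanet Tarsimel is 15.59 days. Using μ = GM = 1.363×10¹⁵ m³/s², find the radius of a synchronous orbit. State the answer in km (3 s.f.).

T = 15.59 days = 1.347×10⁶ s.
A synchronous orbit has period T, so by Kepler's third law a = (μT²/4π²)^(1/3).
μT²/4π² = 1.363×10¹⁵ × (1.347×10⁶)² / 39.48 = 6.264×10²⁵ m³.
a = 3.971×10⁸ m = 3.9715×10⁵ km.

r_sync ≈ 3.97×10⁵ km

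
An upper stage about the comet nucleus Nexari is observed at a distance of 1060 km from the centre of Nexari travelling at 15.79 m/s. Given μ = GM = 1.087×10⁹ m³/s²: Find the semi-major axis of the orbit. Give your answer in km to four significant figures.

r = 1.060×10⁶ m.
Vis-viva rearranged: 1/a = 2/r − v²/μ = 1.887×10⁻⁶ − 2.294×10⁻⁷ = 1.657×10⁻⁶ m⁻¹.
a = 6.033×10⁵ m = 603.35 km.

a ≈ 603.3 km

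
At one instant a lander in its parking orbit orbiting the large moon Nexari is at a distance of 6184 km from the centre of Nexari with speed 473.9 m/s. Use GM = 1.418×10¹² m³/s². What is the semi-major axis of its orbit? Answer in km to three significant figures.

r = 6.184×10⁶ m.
Vis-viva rearranged: 1/a = 2/r − v²/μ = 3.234×10⁻⁷ − 1.584×10⁻⁷ = 1.650×10⁻⁷ m⁻¹.
a = 6.059×10⁶ m = 6059.3 km.

a ≈ 6060 km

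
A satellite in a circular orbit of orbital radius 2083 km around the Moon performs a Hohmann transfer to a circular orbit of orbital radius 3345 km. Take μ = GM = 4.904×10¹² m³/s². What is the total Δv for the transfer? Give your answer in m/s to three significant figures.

Δv_total ≈ 319 m/s

r₁ = 2083 km = 2.083×10⁶ m.
r₂ = 3345 km = 3.345×10⁶ m.
Transfer ellipse a_t = (r₁ + r₂)/2 = 2.714×10⁶ m.
At r₁: circular v_c1 = √(μ/r₁) = 1534 m/s; transfer-perilune v_p = √[μ(2/r₁ − 1/a_t)] = 1703 m/s.
Δv₁ = v_p − v_c1 = 169.1 m/s.
At r₂: circular v_c2 = √(μ/r₂) = 1211 m/s; transfer-apolune v_a = √[μ(2/r₂ − 1/a_t)] = 1061 m/s.
Δv₂ = v_c2 − v_a = 150.1 m/s.
Total Δv = Δv₁ + Δv₂ = 319.1 m/s.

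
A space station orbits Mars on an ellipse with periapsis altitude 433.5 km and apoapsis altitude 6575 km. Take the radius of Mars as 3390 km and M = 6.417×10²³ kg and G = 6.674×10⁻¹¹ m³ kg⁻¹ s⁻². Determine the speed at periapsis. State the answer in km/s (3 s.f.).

μ = GM = 6.674×10⁻¹¹ × 6.417×10²³ = 4.283×10¹³ m³/s².
r_p = 3390 + 433.5 = 3823.5 km = 3.8235×10⁶ m.
r_a = 3390 + 6575 = 9965.0 km = 9.9650×10⁶ m.
Semi-major axis a = (r_p + r_a)/2 = 6894.2 km = 6.894×10⁶ m.
Vis-viva: v² = μ(2/r − 1/a) = 4.283×10¹³ × (5.231×10⁻⁷ − 1.450×10⁻⁷) = 1.619×10⁷ m²/s².
v = 4024 m/s = 4.024 km/s.

v ≈ 4.02 km/s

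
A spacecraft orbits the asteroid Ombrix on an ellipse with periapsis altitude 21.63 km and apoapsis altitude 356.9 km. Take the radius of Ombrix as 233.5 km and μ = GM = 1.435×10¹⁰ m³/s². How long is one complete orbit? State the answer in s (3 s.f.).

r_p = 233.5 + 21.63 = 255.13 km = 2.5513×10⁵ m.
r_a = 233.5 + 356.9 = 590.40 km = 5.9040×10⁵ m.
Semi-major axis a = (r_p + r_a)/2 = (255.13 + 590.40)/2 = 422.76 km = 4.228×10⁵ m.
By Kepler's third law T = 2π√(a³/μ) = 2π × 2.295×10³ = 1.442×10⁴ s.

T ≈ 14400 s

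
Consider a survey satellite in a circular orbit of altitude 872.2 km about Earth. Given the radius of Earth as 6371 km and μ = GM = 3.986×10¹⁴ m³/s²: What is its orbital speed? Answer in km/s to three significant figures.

v ≈ 7.42 km/s

r = 6371 + 872.2 = 7243.2 km = 7.2432×10⁶ m.
For a circular orbit v = √(μ/r) = √(3.986×10¹⁴ / 7.243×10⁶) = √(5.503×10⁷) = 7418 m/s.
That is 7.418 km/s.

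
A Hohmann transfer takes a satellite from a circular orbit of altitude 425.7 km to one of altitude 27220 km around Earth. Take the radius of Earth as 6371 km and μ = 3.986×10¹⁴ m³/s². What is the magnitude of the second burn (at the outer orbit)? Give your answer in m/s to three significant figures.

Δv ≈ 1450 m/s

r₁ = 6371 + 425.7 = 6796.7 km = 6.7967×10⁶ m.
r₂ = 6371 + 27220 = 33591 km = 3.3591×10⁷ m.
Transfer ellipse a_t = (r₁ + r₂)/2 = 2.019×10⁷ m.
At r₁: circular v_c1 = √(μ/r₁) = 7658 m/s; transfer-perigee v_p = √[μ(2/r₁ − 1/a_t)] = 9877 m/s.
At r₂: circular v_c2 = √(μ/r₂) = 3445 m/s; transfer-apogee v_a = √[μ(2/r₂ − 1/a_t)] = 1998 m/s.
Δv₂ = v_c2 − v_a = 1446 m/s.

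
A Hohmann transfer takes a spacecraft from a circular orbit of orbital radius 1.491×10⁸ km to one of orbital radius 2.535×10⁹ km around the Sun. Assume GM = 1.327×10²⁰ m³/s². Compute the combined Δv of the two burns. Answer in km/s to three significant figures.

r₁ = 1.491×10⁸ km = 1.491×10¹¹ m.
r₂ = 2.535×10⁹ km = 2.535×10¹² m.
Transfer ellipse a_t = (r₁ + r₂)/2 = 1.342×10¹² m.
At r₁: circular v_c1 = √(μ/r₁) = 29830 m/s; transfer-perihelion v_p = √[μ(2/r₁ − 1/a_t)] = 41000 m/s.
Δv₁ = v_p − v_c1 = 11170 m/s.
At r₂: circular v_c2 = √(μ/r₂) = 7235 m/s; transfer-aphelion v_a = √[μ(2/r₂ − 1/a_t)] = 2412 m/s.
Δv₂ = v_c2 − v_a = 4824 m/s.
Total Δv = Δv₁ + Δv₂ = 15990 m/s = 15.99 km/s.

Δv_total ≈ 16.0 km/s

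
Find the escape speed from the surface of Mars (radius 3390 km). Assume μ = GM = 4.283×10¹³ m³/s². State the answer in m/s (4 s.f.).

v_esc ≈ 5027 m/s

r = R = 3.390×10⁶ m.
Escape speed v_esc = √(2μ/r) = √(2 × 4.283×10¹³ / 3.390×10⁶) = √(2.527×10⁷) = 5027 m/s.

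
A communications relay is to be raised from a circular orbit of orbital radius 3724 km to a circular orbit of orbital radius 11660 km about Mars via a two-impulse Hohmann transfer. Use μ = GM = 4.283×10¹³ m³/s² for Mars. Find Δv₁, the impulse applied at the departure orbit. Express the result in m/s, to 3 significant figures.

r₁ = 3724 km = 3.724×10⁶ m.
r₂ = 11660 km = 1.166×10⁷ m.
Transfer ellipse a_t = (r₁ + r₂)/2 = 7.692×10⁶ m.
At r₁: circular v_c1 = √(μ/r₁) = 3391 m/s; transfer-periapsis v_p = √[μ(2/r₁ − 1/a_t)] = 4175 m/s.
Δv₁ = v_p − v_c1 = 784.1 m/s.

Δv ≈ 784 m/s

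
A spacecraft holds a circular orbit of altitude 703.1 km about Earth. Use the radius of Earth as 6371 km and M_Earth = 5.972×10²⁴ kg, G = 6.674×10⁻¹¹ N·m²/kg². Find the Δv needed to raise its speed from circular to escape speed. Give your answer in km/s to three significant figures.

Δv ≈ 3.11 km/s

μ = GM = 6.674×10⁻¹¹ × 5.972×10²⁴ = 3.986×10¹⁴ m³/s².
r = 6371 + 703.1 = 7074.1 km = 7.0741×10⁶ m.
Circular speed v_c = √(μ/r) = 7506 m/s.
Escape speed v_esc = √(2μ/r) = √2 × v_c = 10620 m/s.
Δv = v_esc − v_c = 3109 m/s = 3.109 km/s.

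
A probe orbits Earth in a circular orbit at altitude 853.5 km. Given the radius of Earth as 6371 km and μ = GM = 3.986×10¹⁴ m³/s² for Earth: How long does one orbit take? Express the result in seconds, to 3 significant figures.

r = 6371 + 853.5 = 7224.5 km = 7.2245×10⁶ m.
Kepler's third law: T = 2π√(r³/μ) = 2π√((7.224×10⁶)³ / 3.986×10¹⁴).
r³/μ = 9.460×10⁵ s², so T = 2π × 9.726×10² = 6.111×10³ s.

T ≈ 6110 seconds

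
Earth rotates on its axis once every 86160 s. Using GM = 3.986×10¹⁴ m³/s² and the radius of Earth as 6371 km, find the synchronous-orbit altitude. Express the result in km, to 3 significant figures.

A synchronous orbit has period T, so by Kepler's third law a = (μT²/4π²)^(1/3).
μT²/4π² = 3.986×10¹⁴ × (8.616×10⁴)² / 39.48 = 7.495×10²² m³.
a = 4.216×10⁷ m = 42163 km.
Altitude h = a − R = 42163 − 6371 = 35792 km.

h_sync ≈ 35800 km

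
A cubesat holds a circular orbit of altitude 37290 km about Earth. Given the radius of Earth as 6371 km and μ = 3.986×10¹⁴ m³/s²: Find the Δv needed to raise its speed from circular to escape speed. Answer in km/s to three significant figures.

r = 6371 + 37290 = 43661 km = 4.3661×10⁷ m.
Circular speed v_c = √(μ/r) = 3021 m/s.
Escape speed v_esc = √(2μ/r) = √2 × v_c = 4273 m/s.
Δv = v_esc − v_c = 1252 m/s = 1.252 km/s.

Δv ≈ 1.25 km/s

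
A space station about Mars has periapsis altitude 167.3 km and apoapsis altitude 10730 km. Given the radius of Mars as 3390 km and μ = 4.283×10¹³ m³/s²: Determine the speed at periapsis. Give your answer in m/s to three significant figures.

v ≈ 4390 m/s

r_p = 3390 + 167.3 = 3557.3 km = 3.5573×10⁶ m.
r_a = 3390 + 10730 = 14120 km = 1.4120×10⁷ m.
Semi-major axis a = (r_p + r_a)/2 = 8838.6 km = 8.839×10⁶ m.
Vis-viva: v² = μ(2/r − 1/a) = 4.283×10¹³ × (5.622×10⁻⁷ − 1.131×10⁻⁷) = 1.923×10⁷ m²/s².
v = 4386 m/s.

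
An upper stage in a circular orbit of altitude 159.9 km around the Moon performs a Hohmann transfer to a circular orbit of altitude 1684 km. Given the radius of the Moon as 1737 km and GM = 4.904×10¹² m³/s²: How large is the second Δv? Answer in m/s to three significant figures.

Δv ≈ 186 m/s

r₁ = 1737 + 159.9 = 1896.9 km = 1.8969×10⁶ m.
r₂ = 1737 + 1684 = 3421.0 km = 3.4210×10⁶ m.
Transfer ellipse a_t = (r₁ + r₂)/2 = 2.659×10⁶ m.
At r₁: circular v_c1 = √(μ/r₁) = 1608 m/s; transfer-perilune v_p = √[μ(2/r₁ − 1/a_t)] = 1824 m/s.
At r₂: circular v_c2 = √(μ/r₂) = 1197 m/s; transfer-apolune v_a = √[μ(2/r₂ − 1/a_t)] = 1011 m/s.
Δv₂ = v_c2 − v_a = 186.0 m/s.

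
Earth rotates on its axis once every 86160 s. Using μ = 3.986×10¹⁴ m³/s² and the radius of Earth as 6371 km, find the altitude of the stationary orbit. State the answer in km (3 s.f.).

A synchronous orbit has period T, so by Kepler's third law a = (μT²/4π²)^(1/3).
μT²/4π² = 3.986×10¹⁴ × (8.616×10⁴)² / 39.48 = 7.495×10²² m³.
a = 4.216×10⁷ m = 42163 km.
Altitude h = a − R = 42163 − 6371 = 35792 km.

h_sync ≈ 35800 km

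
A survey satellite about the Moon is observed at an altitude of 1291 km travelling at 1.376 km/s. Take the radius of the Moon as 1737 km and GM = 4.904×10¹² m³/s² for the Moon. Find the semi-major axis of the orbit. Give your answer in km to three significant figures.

a ≈ 3640 km

r = 1737 + 1291 = 3028.0 km = 3.028×10⁶ m.
Specific orbital energy ε = v²/2 − μ/r = (1376)²/2 − 4.904×10¹²/3.028×10⁶ = -6.729×10⁵ J/kg.
Since ε = −μ/(2a), a = −μ/(2ε) = 3.644×10⁶ m = 3644.1 km.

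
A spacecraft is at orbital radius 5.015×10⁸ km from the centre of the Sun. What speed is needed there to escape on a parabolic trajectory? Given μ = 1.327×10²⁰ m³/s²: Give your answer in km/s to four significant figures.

r = 5.015×10⁸ km = 5.015×10¹¹ m.
Escape speed v_esc = √(2μ/r) = √(2 × 1.327×10²⁰ / 5.015×10¹¹) = √(5.292×10⁸) = 23000 m/s.
= 23.00 km/s.

v_esc ≈ 23.00 km/s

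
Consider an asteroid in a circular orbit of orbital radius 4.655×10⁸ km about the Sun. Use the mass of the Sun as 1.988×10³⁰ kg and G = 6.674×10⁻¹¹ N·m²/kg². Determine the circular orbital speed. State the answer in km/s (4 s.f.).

v ≈ 16.88 km/s

μ = GM = 6.674×10⁻¹¹ × 1.988×10³⁰ = 1.327×10²⁰ m³/s².
r = 4.655×10⁸ km = 4.655×10¹¹ m.
For a circular orbit v = √(μ/r) = √(1.327×10²⁰ / 4.655×10¹¹) = √(2.850×10⁸) = 16880 m/s.
That is 16.88 km/s.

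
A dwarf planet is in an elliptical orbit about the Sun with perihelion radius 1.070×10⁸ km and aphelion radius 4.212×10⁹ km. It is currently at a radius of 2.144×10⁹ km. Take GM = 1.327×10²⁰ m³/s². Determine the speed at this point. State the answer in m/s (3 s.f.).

v ≈ 7900 m/s

Semi-major axis a = (r_p + r_a)/2 = 2.1595×10⁹ km = 2.160×10¹² m.
Vis-viva: v² = μ(2/r − 1/a) = 1.327×10²⁰ × (9.328×10⁻¹³ − 4.631×10⁻¹³) = 6.234×10⁷ m²/s².
v = 7895 m/s.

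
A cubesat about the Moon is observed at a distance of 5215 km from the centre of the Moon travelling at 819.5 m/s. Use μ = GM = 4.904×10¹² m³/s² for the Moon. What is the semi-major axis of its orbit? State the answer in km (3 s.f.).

a ≈ 4060 km

r = 5.215×10⁶ m.
Specific orbital energy ε = v²/2 − μ/r = (819.5)²/2 − 4.904×10¹²/5.215×10⁶ = -6.046×10⁵ J/kg.
Since ε = −μ/(2a), a = −μ/(2ε) = 4.056×10⁶ m = 4055.7 km.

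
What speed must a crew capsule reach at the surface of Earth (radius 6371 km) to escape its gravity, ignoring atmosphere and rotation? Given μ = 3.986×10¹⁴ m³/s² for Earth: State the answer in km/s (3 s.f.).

r = R = 6.371×10⁶ m.
Escape speed v_esc = √(2μ/r) = √(2 × 3.986×10¹⁴ / 6.371×10⁶) = √(1.251×10⁸) = 11190 m/s.
= 11.19 km/s.

v_esc ≈ 11.2 km/s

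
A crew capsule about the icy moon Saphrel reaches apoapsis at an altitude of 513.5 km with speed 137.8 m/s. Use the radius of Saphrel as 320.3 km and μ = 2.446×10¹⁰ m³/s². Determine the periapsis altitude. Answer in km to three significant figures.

r_a = 320.3 + 513.5 = 833.80 km = 8.338×10⁵ m.
Specific energy ε = v²/2 − μ/r = -1.984×10⁴ J/kg, so a = −μ/(2ε) = 6.164×10⁵ m.
The apsides satisfy r_p + r_a = 2a, so the periapsis radius is 2a − r_a = 3.990×10⁵ m = 398.99 km.
Periapsis altitude = 398.99 − 320.3 = 78.691 km.

periapsis altitude ≈ 78.7 km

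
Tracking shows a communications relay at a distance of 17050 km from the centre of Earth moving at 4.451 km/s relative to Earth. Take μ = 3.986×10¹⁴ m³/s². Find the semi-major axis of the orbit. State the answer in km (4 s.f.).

a ≈ 14790 km

r = 1.705×10⁷ m.
Vis-viva rearranged: 1/a = 2/r − v²/μ = 1.173×10⁻⁷ − 4.970×10⁻⁸ = 6.760×10⁻⁸ m⁻¹.
a = 1.479×10⁷ m = 14793 km.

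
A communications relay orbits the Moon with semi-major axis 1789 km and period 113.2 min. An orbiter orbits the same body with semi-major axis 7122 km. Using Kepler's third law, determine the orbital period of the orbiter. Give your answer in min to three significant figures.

T₂ ≈ 899 min

Kepler's third law: T² ∝ a³, so T₂ = T₁ (a₂/a₁)^(3/2).
a₂/a₁ = 3.981, (a₂/a₁)^(3/2) = 7.943.
T₂ = 113.2 × 7.943 = 899.2 min.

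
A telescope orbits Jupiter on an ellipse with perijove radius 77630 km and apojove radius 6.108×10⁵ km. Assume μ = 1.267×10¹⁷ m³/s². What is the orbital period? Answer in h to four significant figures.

T ≈ 31.31 h

Semi-major axis a = (r_p + r_a)/2 = (77630 + 6.1080×10⁵)/2 = 3.4422×10⁵ km = 3.442×10⁸ m.
By Kepler's third law T = 2π√(a³/μ) = 2π × 1.794×10⁴ = 1.127×10⁵ s.
= 31.31 h.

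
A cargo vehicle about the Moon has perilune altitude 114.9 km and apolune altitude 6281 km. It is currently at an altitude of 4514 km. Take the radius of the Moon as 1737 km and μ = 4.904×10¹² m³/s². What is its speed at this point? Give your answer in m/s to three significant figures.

r_p = 1737 + 114.9 = 1851.9 km = 1.8519×10⁶ m.
r_a = 1737 + 6281 = 8018.0 km = 8.0180×10⁶ m.
r = 1737 + 4514 = 6251.0 km = 6.251×10⁶ m.
Semi-major axis a = (r_p + r_a)/2 = 4934.9 km = 4.935×10⁶ m.
Vis-viva: v² = μ(2/r − 1/a) = 4.904×10¹² × (3.199×10⁻⁷ − 2.026×10⁻⁷) = 5.753×10⁵ m²/s².
v = 758.5 m/s.

v ≈ 758 m/s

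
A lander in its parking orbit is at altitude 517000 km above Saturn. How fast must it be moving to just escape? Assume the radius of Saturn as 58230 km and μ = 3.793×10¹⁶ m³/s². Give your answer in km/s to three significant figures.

v_esc ≈ 11.5 km/s

r = 58230 + 517000 = 575230 km = 5.7523×10⁸ m.
Escape speed v_esc = √(2μ/r) = √(2 × 3.793×10¹⁶ / 5.752×10⁸) = √(1.319×10⁸) = 11480 m/s.
= 11.48 km/s.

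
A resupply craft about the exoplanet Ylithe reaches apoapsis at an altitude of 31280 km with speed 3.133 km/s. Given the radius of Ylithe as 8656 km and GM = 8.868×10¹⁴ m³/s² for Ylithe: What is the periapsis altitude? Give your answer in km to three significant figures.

r_a = 8656 + 31280 = 39936 km = 3.994×10⁷ m.
Specific energy ε = v²/2 − μ/r = -1.730×10⁷ J/kg, so a = −μ/(2ε) = 2.563×10⁷ m.
The apsides satisfy r_p + r_a = 2a, so the periapsis radius is 2a − r_a = 1.133×10⁷ m = 11331 km.
Periapsis altitude = 11331 − 8656 = 2675.0 km.

periapsis altitude ≈ 2670 km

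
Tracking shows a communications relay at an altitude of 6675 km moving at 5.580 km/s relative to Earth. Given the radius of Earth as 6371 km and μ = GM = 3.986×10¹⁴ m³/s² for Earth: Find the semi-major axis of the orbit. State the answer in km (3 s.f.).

a ≈ 13300 km

r = 6371 + 6675 = 13046 km = 1.305×10⁷ m.
Vis-viva rearranged: 1/a = 2/r − v²/μ = 1.533×10⁻⁷ − 7.811×10⁻⁸ = 7.519×10⁻⁸ m⁻¹.
a = 1.330×10⁷ m = 13300 km.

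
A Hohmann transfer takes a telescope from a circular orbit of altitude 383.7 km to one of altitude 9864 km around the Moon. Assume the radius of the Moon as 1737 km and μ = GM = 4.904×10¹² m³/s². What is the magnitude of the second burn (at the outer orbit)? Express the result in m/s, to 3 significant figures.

r₁ = 1737 + 383.7 = 2120.7 km = 2.1207×10⁶ m.
r₂ = 1737 + 9864 = 11601 km = 1.1601×10⁷ m.
Transfer ellipse a_t = (r₁ + r₂)/2 = 6.861×10⁶ m.
At r₁: circular v_c1 = √(μ/r₁) = 1521 m/s; transfer-perilune v_p = √[μ(2/r₁ − 1/a_t)] = 1977 m/s.
At r₂: circular v_c2 = √(μ/r₂) = 650.2 m/s; transfer-apolune v_a = √[μ(2/r₂ − 1/a_t)] = 361.5 m/s.
Δv₂ = v_c2 − v_a = 288.7 m/s.

Δv ≈ 289 m/s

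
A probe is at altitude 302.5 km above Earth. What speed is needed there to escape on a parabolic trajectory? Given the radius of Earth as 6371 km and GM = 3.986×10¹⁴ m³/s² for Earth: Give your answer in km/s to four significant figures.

v_esc ≈ 10.93 km/s

r = 6371 + 302.5 = 6673.5 km = 6.6735×10⁶ m.
Escape speed v_esc = √(2μ/r) = √(2 × 3.986×10¹⁴ / 6.674×10⁶) = √(1.195×10⁸) = 10930 m/s.
= 10.93 km/s.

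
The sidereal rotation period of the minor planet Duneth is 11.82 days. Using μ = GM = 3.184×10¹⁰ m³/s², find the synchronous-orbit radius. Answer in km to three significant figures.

r_sync ≈ 9440 km

T = 11.82 days = 1.021×10⁶ s.
A synchronous orbit has period T, so by Kepler's third law a = (μT²/4π²)^(1/3).
μT²/4π² = 3.184×10¹⁰ × (1.021×10⁶)² / 39.48 = 8.412×10²⁰ m³.
a = 9.440×10⁶ m = 9439.7 km.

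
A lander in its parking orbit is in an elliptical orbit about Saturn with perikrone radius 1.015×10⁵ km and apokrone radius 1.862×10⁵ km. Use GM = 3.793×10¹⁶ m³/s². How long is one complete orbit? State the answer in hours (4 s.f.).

Semi-major axis a = (r_p + r_a)/2 = (1.0150×10⁵ + 1.8620×10⁵)/2 = 1.4385×10⁵ km = 1.438×10⁸ m.
By Kepler's third law T = 2π√(a³/μ) = 2π × 8.859×10³ = 5.566×10⁴ s.
= 15.46 hours.

T ≈ 15.46 hours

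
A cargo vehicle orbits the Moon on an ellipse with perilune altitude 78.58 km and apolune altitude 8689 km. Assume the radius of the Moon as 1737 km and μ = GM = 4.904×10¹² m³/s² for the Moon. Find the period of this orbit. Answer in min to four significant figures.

r_p = 1737 + 78.58 = 1815.6 km = 1.8156×10⁶ m.
r_a = 1737 + 8689 = 10426 km = 1.0426×10⁷ m.
Semi-major axis a = (r_p + r_a)/2 = (1815.6 + 10426)/2 = 6120.8 km = 6.121×10⁶ m.
By Kepler's third law T = 2π√(a³/μ) = 2π × 6.838×10³ = 4.297×10⁴ s.
= 716.1 min.

T ≈ 716.1 min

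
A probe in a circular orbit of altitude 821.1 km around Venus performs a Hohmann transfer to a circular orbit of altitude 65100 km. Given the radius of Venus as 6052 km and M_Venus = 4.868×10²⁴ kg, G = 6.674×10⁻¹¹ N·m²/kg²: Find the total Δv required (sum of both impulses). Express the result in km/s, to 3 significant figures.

Δv_total ≈ 3.65 km/s

μ = GM = 6.674×10⁻¹¹ × 4.868×10²⁴ = 3.249×10¹⁴ m³/s².
r₁ = 6052 + 821.1 = 6873.1 km = 6.8731×10⁶ m.
r₂ = 6052 + 65100 = 71152 km = 7.1152×10⁷ m.
Transfer ellipse a_t = (r₁ + r₂)/2 = 3.901×10⁷ m.
At r₁: circular v_c1 = √(μ/r₁) = 6875 m/s; transfer-periapsis v_p = √[μ(2/r₁ − 1/a_t)] = 9285 m/s.
Δv₁ = v_p − v_c1 = 2410 m/s.
At r₂: circular v_c2 = √(μ/r₂) = 2137 m/s; transfer-apoapsis v_a = √[μ(2/r₂ − 1/a_t)] = 896.9 m/s.
Δv₂ = v_c2 − v_a = 1240 m/s.
Total Δv = Δv₁ + Δv₂ = 3650 m/s = 3.650 km/s.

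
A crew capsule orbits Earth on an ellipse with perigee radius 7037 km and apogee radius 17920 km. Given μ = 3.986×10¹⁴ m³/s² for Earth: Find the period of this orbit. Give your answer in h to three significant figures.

Semi-major axis a = (r_p + r_a)/2 = (7037.0 + 17920)/2 = 12478 km = 1.248×10⁷ m.
By Kepler's third law T = 2π√(a³/μ) = 2π × 2.208×10³ = 1.387×10⁴ s.
= 3.853 h.

T ≈ 3.85 h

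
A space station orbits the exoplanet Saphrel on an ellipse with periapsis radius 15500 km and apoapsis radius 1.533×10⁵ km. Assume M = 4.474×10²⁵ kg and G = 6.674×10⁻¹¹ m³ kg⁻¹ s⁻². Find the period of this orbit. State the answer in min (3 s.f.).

T ≈ 1490 min

μ = GM = 6.674×10⁻¹¹ × 4.474×10²⁵ = 2.986×10¹⁵ m³/s².
Semi-major axis a = (r_p + r_a)/2 = (15500 + 1.5330×10⁵)/2 = 84400 km = 8.440×10⁷ m.
By Kepler's third law T = 2π√(a³/μ) = 2π × 1.419×10⁴ = 8.916×10⁴ s.
= 1486 min.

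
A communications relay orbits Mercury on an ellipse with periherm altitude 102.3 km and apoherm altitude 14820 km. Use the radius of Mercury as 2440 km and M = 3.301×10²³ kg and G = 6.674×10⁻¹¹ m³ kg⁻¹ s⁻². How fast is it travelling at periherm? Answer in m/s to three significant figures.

μ = GM = 6.674×10⁻¹¹ × 3.301×10²³ = 2.203×10¹³ m³/s².
r_p = 2440 + 102.3 = 2542.3 km = 2.5423×10⁶ m.
r_a = 2440 + 14820 = 17260 km = 1.7260×10⁷ m.
Semi-major axis a = (r_p + r_a)/2 = 9901.1 km = 9.901×10⁶ m.
Vis-viva: v² = μ(2/r − 1/a) = 2.203×10¹³ × (7.867×10⁻⁷ − 1.010×10⁻⁷) = 1.511×10⁷ m²/s².
v = 3887 m/s.

v ≈ 3890 m/s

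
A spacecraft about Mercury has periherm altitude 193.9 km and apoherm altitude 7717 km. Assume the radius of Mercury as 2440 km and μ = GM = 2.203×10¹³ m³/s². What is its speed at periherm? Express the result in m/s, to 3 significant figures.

v ≈ 3640 m/s

r_p = 2440 + 193.9 = 2633.9 km = 2.6339×10⁶ m.
r_a = 2440 + 7717 = 10157 km = 1.0157×10⁷ m.
Semi-major axis a = (r_p + r_a)/2 = 6395.4 km = 6.395×10⁶ m.
Vis-viva: v² = μ(2/r − 1/a) = 2.203×10¹³ × (7.593×10⁻⁷ − 1.564×10⁻⁷) = 1.328×10⁷ m²/s².
v = 3645 m/s.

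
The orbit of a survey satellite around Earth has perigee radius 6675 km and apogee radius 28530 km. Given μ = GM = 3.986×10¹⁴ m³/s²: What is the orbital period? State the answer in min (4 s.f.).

T ≈ 387.4 min

Semi-major axis a = (r_p + r_a)/2 = (6675.0 + 28530)/2 = 17602 km = 1.760×10⁷ m.
By Kepler's third law T = 2π√(a³/μ) = 2π × 3.699×10³ = 2.324×10⁴ s.
= 387.4 min.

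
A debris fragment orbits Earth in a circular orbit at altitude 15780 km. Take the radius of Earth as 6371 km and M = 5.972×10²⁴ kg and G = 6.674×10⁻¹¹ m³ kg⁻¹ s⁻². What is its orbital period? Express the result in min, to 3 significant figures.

T ≈ 547 min

μ = GM = 6.674×10⁻¹¹ × 5.972×10²⁴ = 3.986×10¹⁴ m³/s².
r = 6371 + 15780 = 22151 km = 2.2151×10⁷ m.
Kepler's third law: T = 2π√(r³/μ) = 2π√((2.215×10⁷)³ / 3.986×10¹⁴).
r³/μ = 2.727×10⁷ s², so T = 2π × 5.222×10³ = 3.281×10⁴ s.
Converting: 3.281×10⁴ s ÷ 60.00 = 546.8 min.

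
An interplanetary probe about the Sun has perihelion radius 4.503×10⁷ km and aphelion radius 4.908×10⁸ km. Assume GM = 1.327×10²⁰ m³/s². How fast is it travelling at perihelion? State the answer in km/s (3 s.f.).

v ≈ 73.5 km/s

Semi-major axis a = (r_p + r_a)/2 = 2.6792×10⁸ km = 2.679×10¹¹ m.
Vis-viva: v² = μ(2/r − 1/a) = 1.327×10²⁰ × (4.441×10⁻¹¹ − 3.733×10⁻¹²) = 5.399×10⁹ m²/s².
v = 73470 m/s = 73.47 km/s.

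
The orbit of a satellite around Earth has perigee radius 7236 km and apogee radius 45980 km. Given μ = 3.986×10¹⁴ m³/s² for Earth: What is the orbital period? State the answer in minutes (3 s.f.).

T ≈ 720 minutes

Semi-major axis a = (r_p + r_a)/2 = (7236.0 + 45980)/2 = 26608 km = 2.661×10⁷ m.
By Kepler's third law T = 2π√(a³/μ) = 2π × 6.875×10³ = 4.319×10⁴ s.
= 719.9 minutes.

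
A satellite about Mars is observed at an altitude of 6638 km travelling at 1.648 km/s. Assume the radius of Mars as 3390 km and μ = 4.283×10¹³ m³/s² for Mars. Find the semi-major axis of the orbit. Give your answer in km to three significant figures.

a ≈ 7350 km

r = 3390 + 6638 = 10028 km = 1.003×10⁷ m.
Specific orbital energy ε = v²/2 − μ/r = (1648)²/2 − 4.283×10¹³/1.003×10⁷ = -2.913×10⁶ J/kg.
Since ε = −μ/(2a), a = −μ/(2ε) = 7.351×10⁶ m = 7351.3 km.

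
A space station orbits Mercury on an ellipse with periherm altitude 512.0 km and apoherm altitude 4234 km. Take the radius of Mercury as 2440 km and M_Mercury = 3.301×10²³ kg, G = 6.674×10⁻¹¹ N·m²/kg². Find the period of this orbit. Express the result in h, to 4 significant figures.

T ≈ 3.926 h

μ = GM = 6.674×10⁻¹¹ × 3.301×10²³ = 2.203×10¹³ m³/s².
r_p = 2440 + 512.0 = 2952.0 km = 2.9520×10⁶ m.
r_a = 2440 + 4234 = 6674.0 km = 6.6740×10⁶ m.
Semi-major axis a = (r_p + r_a)/2 = (2952.0 + 6674.0)/2 = 4813.0 km = 4.813×10⁶ m.
By Kepler's third law T = 2π√(a³/μ) = 2π × 2.250×10³ = 1.413×10⁴ s.
= 3.926 h.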